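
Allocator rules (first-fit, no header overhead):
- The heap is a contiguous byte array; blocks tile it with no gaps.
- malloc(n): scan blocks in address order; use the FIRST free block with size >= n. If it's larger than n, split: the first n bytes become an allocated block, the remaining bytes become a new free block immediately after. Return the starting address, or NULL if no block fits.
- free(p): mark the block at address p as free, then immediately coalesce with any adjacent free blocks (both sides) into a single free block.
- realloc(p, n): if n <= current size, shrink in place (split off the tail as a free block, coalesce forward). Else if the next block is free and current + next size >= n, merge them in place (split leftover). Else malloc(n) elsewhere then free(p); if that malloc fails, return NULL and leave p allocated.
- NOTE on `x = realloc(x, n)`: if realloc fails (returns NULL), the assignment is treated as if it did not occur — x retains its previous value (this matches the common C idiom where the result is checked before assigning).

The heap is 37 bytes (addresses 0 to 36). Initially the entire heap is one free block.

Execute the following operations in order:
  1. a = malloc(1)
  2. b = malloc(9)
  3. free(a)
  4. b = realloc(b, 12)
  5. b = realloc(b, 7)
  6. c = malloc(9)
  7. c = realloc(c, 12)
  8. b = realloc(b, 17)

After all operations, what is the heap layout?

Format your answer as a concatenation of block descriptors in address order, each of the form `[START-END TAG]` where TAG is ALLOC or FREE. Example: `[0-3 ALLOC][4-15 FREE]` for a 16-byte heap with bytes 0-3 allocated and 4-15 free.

Op 1: a = malloc(1) -> a = 0; heap: [0-0 ALLOC][1-36 FREE]
Op 2: b = malloc(9) -> b = 1; heap: [0-0 ALLOC][1-9 ALLOC][10-36 FREE]
Op 3: free(a) -> (freed a); heap: [0-0 FREE][1-9 ALLOC][10-36 FREE]
Op 4: b = realloc(b, 12) -> b = 1; heap: [0-0 FREE][1-12 ALLOC][13-36 FREE]
Op 5: b = realloc(b, 7) -> b = 1; heap: [0-0 FREE][1-7 ALLOC][8-36 FREE]
Op 6: c = malloc(9) -> c = 8; heap: [0-0 FREE][1-7 ALLOC][8-16 ALLOC][17-36 FREE]
Op 7: c = realloc(c, 12) -> c = 8; heap: [0-0 FREE][1-7 ALLOC][8-19 ALLOC][20-36 FREE]
Op 8: b = realloc(b, 17) -> b = 20; heap: [0-7 FREE][8-19 ALLOC][20-36 ALLOC]

Answer: [0-7 FREE][8-19 ALLOC][20-36 ALLOC]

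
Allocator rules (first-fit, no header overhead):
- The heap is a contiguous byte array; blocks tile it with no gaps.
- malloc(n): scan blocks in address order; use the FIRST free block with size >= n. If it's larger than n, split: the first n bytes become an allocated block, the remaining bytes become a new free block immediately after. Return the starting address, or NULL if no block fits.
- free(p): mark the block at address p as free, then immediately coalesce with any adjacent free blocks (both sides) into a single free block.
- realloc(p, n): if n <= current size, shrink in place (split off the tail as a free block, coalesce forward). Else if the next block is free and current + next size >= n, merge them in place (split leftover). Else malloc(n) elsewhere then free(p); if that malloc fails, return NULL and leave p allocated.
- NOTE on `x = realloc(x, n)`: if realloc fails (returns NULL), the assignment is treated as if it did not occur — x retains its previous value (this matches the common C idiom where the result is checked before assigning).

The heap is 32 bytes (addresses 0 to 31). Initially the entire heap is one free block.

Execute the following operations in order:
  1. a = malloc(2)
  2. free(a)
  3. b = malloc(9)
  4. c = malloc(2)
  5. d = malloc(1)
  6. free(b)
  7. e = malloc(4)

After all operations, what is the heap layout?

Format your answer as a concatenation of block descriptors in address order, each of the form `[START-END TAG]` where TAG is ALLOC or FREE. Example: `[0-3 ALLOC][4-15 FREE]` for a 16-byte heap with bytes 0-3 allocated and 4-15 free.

Op 1: a = malloc(2) -> a = 0; heap: [0-1 ALLOC][2-31 FREE]
Op 2: free(a) -> (freed a); heap: [0-31 FREE]
Op 3: b = malloc(9) -> b = 0; heap: [0-8 ALLOC][9-31 FREE]
Op 4: c = malloc(2) -> c = 9; heap: [0-8 ALLOC][9-10 ALLOC][11-31 FREE]
Op 5: d = malloc(1) -> d = 11; heap: [0-8 ALLOC][9-10 ALLOC][11-11 ALLOC][12-31 FREE]
Op 6: free(b) -> (freed b); heap: [0-8 FREE][9-10 ALLOC][11-11 ALLOC][12-31 FREE]
Op 7: e = malloc(4) -> e = 0; heap: [0-3 ALLOC][4-8 FREE][9-10 ALLOC][11-11 ALLOC][12-31 FREE]

Answer: [0-3 ALLOC][4-8 FREE][9-10 ALLOC][11-11 ALLOC][12-31 FREE]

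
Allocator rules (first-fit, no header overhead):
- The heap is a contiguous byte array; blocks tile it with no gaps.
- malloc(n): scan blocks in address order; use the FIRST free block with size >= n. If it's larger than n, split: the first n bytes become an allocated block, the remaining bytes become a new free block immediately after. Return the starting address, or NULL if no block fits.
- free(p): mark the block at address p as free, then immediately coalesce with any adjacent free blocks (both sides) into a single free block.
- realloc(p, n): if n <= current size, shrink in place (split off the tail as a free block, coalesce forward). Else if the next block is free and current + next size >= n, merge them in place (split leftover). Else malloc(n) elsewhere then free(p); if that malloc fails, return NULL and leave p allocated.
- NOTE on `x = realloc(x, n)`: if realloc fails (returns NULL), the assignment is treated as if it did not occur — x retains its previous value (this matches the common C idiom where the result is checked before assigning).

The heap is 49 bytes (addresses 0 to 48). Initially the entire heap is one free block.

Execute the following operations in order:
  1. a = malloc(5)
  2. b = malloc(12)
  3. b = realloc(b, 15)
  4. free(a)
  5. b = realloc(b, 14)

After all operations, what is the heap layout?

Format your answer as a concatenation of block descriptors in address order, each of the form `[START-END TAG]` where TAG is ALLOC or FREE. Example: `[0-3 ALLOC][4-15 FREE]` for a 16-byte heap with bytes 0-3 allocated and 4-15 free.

Answer: [0-4 FREE][5-18 ALLOC][19-48 FREE]

Derivation:
Op 1: a = malloc(5) -> a = 0; heap: [0-4 ALLOC][5-48 FREE]
Op 2: b = malloc(12) -> b = 5; heap: [0-4 ALLOC][5-16 ALLOC][17-48 FREE]
Op 3: b = realloc(b, 15) -> b = 5; heap: [0-4 ALLOC][5-19 ALLOC][20-48 FREE]
Op 4: free(a) -> (freed a); heap: [0-4 FREE][5-19 ALLOC][20-48 FREE]
Op 5: b = realloc(b, 14) -> b = 5; heap: [0-4 FREE][5-18 ALLOC][19-48 FREE]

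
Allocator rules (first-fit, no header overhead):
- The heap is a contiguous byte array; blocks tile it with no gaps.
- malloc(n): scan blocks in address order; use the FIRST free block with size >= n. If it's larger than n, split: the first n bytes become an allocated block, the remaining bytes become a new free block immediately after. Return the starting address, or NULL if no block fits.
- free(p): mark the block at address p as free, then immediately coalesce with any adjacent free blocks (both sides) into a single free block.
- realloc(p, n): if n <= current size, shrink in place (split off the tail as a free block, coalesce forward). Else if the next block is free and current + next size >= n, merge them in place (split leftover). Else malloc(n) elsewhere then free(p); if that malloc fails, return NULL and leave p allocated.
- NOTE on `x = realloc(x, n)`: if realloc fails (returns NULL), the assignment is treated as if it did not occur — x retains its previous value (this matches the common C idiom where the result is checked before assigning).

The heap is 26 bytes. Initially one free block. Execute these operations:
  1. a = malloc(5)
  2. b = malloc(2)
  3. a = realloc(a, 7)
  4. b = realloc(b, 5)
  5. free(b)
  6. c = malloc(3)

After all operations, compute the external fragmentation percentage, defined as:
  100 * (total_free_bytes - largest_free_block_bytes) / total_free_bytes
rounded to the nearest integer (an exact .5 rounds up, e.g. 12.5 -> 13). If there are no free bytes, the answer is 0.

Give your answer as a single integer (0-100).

Op 1: a = malloc(5) -> a = 0; heap: [0-4 ALLOC][5-25 FREE]
Op 2: b = malloc(2) -> b = 5; heap: [0-4 ALLOC][5-6 ALLOC][7-25 FREE]
Op 3: a = realloc(a, 7) -> a = 7; heap: [0-4 FREE][5-6 ALLOC][7-13 ALLOC][14-25 FREE]
Op 4: b = realloc(b, 5) -> b = 0; heap: [0-4 ALLOC][5-6 FREE][7-13 ALLOC][14-25 FREE]
Op 5: free(b) -> (freed b); heap: [0-6 FREE][7-13 ALLOC][14-25 FREE]
Op 6: c = malloc(3) -> c = 0; heap: [0-2 ALLOC][3-6 FREE][7-13 ALLOC][14-25 FREE]
Free blocks: [4 12] total_free=16 largest=12 -> 100*(16-12)/16 = 400/16 = 25

Answer: 25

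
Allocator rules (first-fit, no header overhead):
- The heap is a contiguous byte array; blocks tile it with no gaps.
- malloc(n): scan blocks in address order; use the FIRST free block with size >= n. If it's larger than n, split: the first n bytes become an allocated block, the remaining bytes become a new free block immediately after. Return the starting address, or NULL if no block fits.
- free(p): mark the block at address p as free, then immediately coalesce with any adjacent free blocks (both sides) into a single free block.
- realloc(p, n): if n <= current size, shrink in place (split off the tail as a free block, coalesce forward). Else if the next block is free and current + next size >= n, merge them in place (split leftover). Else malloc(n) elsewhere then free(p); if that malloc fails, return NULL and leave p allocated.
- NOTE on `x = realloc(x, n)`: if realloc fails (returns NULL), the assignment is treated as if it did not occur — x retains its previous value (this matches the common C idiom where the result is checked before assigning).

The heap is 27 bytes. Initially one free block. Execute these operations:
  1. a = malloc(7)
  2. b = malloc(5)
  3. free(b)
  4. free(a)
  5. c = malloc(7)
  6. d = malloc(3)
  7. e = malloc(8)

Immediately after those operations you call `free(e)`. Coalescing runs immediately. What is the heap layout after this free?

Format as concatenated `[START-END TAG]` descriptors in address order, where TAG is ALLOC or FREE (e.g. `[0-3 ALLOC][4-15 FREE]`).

Answer: [0-6 ALLOC][7-9 ALLOC][10-26 FREE]

Derivation:
Op 1: a = malloc(7) -> a = 0; heap: [0-6 ALLOC][7-26 FREE]
Op 2: b = malloc(5) -> b = 7; heap: [0-6 ALLOC][7-11 ALLOC][12-26 FREE]
Op 3: free(b) -> (freed b); heap: [0-6 ALLOC][7-26 FREE]
Op 4: free(a) -> (freed a); heap: [0-26 FREE]
Op 5: c = malloc(7) -> c = 0; heap: [0-6 ALLOC][7-26 FREE]
Op 6: d = malloc(3) -> d = 7; heap: [0-6 ALLOC][7-9 ALLOC][10-26 FREE]
Op 7: e = malloc(8) -> e = 10; heap: [0-6 ALLOC][7-9 ALLOC][10-17 ALLOC][18-26 FREE]
free(e): e = 10 -> block [10-17 ALLOC]; mark free, coalesce with adjacent free neighbors -> [0-6 ALLOC][7-9 ALLOC][10-26 FREE]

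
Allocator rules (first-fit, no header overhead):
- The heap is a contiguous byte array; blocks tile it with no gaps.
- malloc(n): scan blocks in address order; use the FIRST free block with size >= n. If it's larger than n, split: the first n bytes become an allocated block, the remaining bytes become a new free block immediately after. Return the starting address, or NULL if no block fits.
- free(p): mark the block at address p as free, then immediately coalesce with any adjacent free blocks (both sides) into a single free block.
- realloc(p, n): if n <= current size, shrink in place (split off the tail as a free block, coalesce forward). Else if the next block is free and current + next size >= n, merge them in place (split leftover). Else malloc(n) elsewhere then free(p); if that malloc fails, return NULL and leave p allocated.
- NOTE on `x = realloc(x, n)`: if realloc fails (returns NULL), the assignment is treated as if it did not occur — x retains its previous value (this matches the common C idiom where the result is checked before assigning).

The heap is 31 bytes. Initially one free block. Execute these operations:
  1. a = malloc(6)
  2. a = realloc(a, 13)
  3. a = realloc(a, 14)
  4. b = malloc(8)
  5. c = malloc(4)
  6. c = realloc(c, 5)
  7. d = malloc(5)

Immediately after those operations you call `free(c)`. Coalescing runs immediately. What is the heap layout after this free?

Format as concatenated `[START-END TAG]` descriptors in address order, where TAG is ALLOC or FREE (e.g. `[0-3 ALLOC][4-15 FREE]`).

Op 1: a = malloc(6) -> a = 0; heap: [0-5 ALLOC][6-30 FREE]
Op 2: a = realloc(a, 13) -> a = 0; heap: [0-12 ALLOC][13-30 FREE]
Op 3: a = realloc(a, 14) -> a = 0; heap: [0-13 ALLOC][14-30 FREE]
Op 4: b = malloc(8) -> b = 14; heap: [0-13 ALLOC][14-21 ALLOC][22-30 FREE]
Op 5: c = malloc(4) -> c = 22; heap: [0-13 ALLOC][14-21 ALLOC][22-25 ALLOC][26-30 FREE]
Op 6: c = realloc(c, 5) -> c = 22; heap: [0-13 ALLOC][14-21 ALLOC][22-26 ALLOC][27-30 FREE]
Op 7: d = malloc(5) -> d = NULL; heap: [0-13 ALLOC][14-21 ALLOC][22-26 ALLOC][27-30 FREE]
free(c): c = 22 -> block [22-26 ALLOC]; mark free, coalesce with adjacent free neighbors -> [0-13 ALLOC][14-21 ALLOC][22-30 FREE]

Answer: [0-13 ALLOC][14-21 ALLOC][22-30 FREE]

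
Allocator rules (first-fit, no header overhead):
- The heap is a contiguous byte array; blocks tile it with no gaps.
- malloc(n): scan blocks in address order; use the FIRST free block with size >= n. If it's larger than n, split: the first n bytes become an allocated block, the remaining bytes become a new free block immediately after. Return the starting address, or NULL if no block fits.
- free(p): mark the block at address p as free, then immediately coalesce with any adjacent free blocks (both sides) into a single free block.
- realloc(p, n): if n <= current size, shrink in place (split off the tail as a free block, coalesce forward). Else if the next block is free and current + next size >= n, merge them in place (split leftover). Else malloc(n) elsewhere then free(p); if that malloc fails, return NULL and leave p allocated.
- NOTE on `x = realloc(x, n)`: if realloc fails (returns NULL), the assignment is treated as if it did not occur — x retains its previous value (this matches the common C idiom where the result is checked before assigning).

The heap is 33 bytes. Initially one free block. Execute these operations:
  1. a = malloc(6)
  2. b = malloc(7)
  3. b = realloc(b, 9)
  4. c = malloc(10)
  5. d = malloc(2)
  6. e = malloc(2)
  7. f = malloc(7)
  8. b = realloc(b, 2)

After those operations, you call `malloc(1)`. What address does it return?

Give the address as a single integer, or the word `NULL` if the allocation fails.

Op 1: a = malloc(6) -> a = 0; heap: [0-5 ALLOC][6-32 FREE]
Op 2: b = malloc(7) -> b = 6; heap: [0-5 ALLOC][6-12 ALLOC][13-32 FREE]
Op 3: b = realloc(b, 9) -> b = 6; heap: [0-5 ALLOC][6-14 ALLOC][15-32 FREE]
Op 4: c = malloc(10) -> c = 15; heap: [0-5 ALLOC][6-14 ALLOC][15-24 ALLOC][25-32 FREE]
Op 5: d = malloc(2) -> d = 25; heap: [0-5 ALLOC][6-14 ALLOC][15-24 ALLOC][25-26 ALLOC][27-32 FREE]
Op 6: e = malloc(2) -> e = 27; heap: [0-5 ALLOC][6-14 ALLOC][15-24 ALLOC][25-26 ALLOC][27-28 ALLOC][29-32 FREE]
Op 7: f = malloc(7) -> f = NULL; heap: [0-5 ALLOC][6-14 ALLOC][15-24 ALLOC][25-26 ALLOC][27-28 ALLOC][29-32 FREE]
Op 8: b = realloc(b, 2) -> b = 6; heap: [0-5 ALLOC][6-7 ALLOC][8-14 FREE][15-24 ALLOC][25-26 ALLOC][27-28 ALLOC][29-32 FREE]
malloc(1): first-fit scan over [0-5 ALLOC][6-7 ALLOC][8-14 FREE][15-24 ALLOC][25-26 ALLOC][27-28 ALLOC][29-32 FREE] -> 8

Answer: 8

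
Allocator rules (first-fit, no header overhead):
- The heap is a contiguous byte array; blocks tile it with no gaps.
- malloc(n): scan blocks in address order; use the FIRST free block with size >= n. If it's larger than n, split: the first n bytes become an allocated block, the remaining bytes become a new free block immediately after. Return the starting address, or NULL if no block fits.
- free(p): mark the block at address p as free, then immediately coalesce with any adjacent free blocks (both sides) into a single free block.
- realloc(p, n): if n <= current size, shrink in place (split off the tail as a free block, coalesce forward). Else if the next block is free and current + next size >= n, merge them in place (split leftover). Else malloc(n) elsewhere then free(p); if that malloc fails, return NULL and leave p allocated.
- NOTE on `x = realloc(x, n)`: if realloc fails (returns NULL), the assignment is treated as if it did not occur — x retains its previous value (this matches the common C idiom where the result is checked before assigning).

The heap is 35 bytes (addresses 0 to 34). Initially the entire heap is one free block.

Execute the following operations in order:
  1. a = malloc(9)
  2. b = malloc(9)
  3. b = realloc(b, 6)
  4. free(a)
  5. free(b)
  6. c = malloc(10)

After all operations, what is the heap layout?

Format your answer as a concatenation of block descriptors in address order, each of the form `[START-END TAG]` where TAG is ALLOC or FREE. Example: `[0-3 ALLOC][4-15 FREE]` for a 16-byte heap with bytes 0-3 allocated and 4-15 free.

Answer: [0-9 ALLOC][10-34 FREE]

Derivation:
Op 1: a = malloc(9) -> a = 0; heap: [0-8 ALLOC][9-34 FREE]
Op 2: b = malloc(9) -> b = 9; heap: [0-8 ALLOC][9-17 ALLOC][18-34 FREE]
Op 3: b = realloc(b, 6) -> b = 9; heap: [0-8 ALLOC][9-14 ALLOC][15-34 FREE]
Op 4: free(a) -> (freed a); heap: [0-8 FREE][9-14 ALLOC][15-34 FREE]
Op 5: free(b) -> (freed b); heap: [0-34 FREE]
Op 6: c = malloc(10) -> c = 0; heap: [0-9 ALLOC][10-34 FREE]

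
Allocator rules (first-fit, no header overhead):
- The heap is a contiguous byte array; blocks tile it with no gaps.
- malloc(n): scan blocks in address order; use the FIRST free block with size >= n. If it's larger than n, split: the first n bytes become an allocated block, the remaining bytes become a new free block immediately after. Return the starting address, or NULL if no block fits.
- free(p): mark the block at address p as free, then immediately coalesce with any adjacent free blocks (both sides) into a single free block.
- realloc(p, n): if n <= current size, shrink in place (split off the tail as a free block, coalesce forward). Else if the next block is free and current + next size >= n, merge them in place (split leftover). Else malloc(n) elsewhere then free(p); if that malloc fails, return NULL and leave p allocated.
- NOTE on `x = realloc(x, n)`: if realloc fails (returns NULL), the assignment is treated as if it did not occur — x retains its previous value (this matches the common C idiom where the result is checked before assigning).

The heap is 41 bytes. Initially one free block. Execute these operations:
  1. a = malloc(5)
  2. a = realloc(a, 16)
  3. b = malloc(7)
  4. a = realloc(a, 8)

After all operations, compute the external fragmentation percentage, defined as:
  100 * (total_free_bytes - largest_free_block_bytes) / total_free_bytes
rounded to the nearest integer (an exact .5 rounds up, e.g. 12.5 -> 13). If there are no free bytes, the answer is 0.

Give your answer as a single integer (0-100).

Answer: 31

Derivation:
Op 1: a = malloc(5) -> a = 0; heap: [0-4 ALLOC][5-40 FREE]
Op 2: a = realloc(a, 16) -> a = 0; heap: [0-15 ALLOC][16-40 FREE]
Op 3: b = malloc(7) -> b = 16; heap: [0-15 ALLOC][16-22 ALLOC][23-40 FREE]
Op 4: a = realloc(a, 8) -> a = 0; heap: [0-7 ALLOC][8-15 FREE][16-22 ALLOC][23-40 FREE]
Free blocks: [8 18] total_free=26 largest=18 -> 100*(26-18)/26 = 800/26 ≈ 30.769 -> rounds to 31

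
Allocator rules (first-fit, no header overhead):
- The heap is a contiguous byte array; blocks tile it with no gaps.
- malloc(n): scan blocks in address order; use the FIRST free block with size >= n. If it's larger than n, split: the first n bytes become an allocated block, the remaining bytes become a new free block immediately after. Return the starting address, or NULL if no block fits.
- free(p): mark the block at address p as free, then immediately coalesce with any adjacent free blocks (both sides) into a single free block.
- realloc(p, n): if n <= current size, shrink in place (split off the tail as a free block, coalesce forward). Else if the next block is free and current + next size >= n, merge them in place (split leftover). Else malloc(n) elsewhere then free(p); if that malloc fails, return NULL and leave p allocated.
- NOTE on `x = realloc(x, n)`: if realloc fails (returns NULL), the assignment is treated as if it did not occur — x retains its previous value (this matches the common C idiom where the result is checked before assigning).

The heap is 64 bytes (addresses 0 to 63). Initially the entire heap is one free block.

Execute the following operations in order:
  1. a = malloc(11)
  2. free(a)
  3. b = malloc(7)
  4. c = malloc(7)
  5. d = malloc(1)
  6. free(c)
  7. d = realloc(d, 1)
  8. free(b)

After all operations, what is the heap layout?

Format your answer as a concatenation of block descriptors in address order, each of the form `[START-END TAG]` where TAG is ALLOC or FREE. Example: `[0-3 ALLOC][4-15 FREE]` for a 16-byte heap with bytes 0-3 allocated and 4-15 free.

Op 1: a = malloc(11) -> a = 0; heap: [0-10 ALLOC][11-63 FREE]
Op 2: free(a) -> (freed a); heap: [0-63 FREE]
Op 3: b = malloc(7) -> b = 0; heap: [0-6 ALLOC][7-63 FREE]
Op 4: c = malloc(7) -> c = 7; heap: [0-6 ALLOC][7-13 ALLOC][14-63 FREE]
Op 5: d = malloc(1) -> d = 14; heap: [0-6 ALLOC][7-13 ALLOC][14-14 ALLOC][15-63 FREE]
Op 6: free(c) -> (freed c); heap: [0-6 ALLOC][7-13 FREE][14-14 ALLOC][15-63 FREE]
Op 7: d = realloc(d, 1) -> d = 14; heap: [0-6 ALLOC][7-13 FREE][14-14 ALLOC][15-63 FREE]
Op 8: free(b) -> (freed b); heap: [0-13 FREE][14-14 ALLOC][15-63 FREE]

Answer: [0-13 FREE][14-14 ALLOC][15-63 FREE]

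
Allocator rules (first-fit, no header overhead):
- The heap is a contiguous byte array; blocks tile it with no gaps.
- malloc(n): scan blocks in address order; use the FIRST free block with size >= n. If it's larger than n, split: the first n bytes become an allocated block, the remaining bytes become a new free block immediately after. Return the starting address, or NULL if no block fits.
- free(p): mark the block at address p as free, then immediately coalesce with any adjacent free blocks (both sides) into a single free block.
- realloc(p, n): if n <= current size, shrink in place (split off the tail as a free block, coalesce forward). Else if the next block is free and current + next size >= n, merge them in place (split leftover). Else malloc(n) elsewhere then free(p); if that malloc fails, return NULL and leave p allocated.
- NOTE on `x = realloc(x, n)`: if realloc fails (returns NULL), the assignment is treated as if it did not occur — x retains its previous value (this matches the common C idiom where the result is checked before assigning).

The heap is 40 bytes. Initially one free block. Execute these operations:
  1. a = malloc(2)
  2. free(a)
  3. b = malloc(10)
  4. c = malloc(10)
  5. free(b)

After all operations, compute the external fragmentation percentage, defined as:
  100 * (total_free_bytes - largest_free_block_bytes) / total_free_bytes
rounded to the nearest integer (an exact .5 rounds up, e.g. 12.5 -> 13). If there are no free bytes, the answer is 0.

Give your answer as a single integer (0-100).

Answer: 33

Derivation:
Op 1: a = malloc(2) -> a = 0; heap: [0-1 ALLOC][2-39 FREE]
Op 2: free(a) -> (freed a); heap: [0-39 FREE]
Op 3: b = malloc(10) -> b = 0; heap: [0-9 ALLOC][10-39 FREE]
Op 4: c = malloc(10) -> c = 10; heap: [0-9 ALLOC][10-19 ALLOC][20-39 FREE]
Op 5: free(b) -> (freed b); heap: [0-9 FREE][10-19 ALLOC][20-39 FREE]
Free blocks: [10 20] total_free=30 largest=20 -> 100*(30-20)/30 = 1000/30 ≈ 33.333 -> rounds to 33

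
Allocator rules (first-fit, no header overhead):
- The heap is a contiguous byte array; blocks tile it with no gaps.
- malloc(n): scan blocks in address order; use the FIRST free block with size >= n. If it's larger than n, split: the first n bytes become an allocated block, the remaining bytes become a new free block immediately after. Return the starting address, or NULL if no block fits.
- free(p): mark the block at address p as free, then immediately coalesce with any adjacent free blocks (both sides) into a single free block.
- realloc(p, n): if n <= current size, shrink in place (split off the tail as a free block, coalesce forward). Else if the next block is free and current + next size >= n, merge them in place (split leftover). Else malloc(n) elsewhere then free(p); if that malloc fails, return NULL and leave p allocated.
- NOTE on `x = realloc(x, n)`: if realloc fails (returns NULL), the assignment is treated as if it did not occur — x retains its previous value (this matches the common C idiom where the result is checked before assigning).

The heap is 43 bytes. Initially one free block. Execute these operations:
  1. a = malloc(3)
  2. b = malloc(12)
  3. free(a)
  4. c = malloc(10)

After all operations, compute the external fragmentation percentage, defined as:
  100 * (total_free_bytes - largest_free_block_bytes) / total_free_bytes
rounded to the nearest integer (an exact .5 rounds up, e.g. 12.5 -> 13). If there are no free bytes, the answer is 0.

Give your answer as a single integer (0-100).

Answer: 14

Derivation:
Op 1: a = malloc(3) -> a = 0; heap: [0-2 ALLOC][3-42 FREE]
Op 2: b = malloc(12) -> b = 3; heap: [0-2 ALLOC][3-14 ALLOC][15-42 FREE]
Op 3: free(a) -> (freed a); heap: [0-2 FREE][3-14 ALLOC][15-42 FREE]
Op 4: c = malloc(10) -> c = 15; heap: [0-2 FREE][3-14 ALLOC][15-24 ALLOC][25-42 FREE]
Free blocks: [3 18] total_free=21 largest=18 -> 100*(21-18)/21 = 300/21 ≈ 14.286 -> rounds to 14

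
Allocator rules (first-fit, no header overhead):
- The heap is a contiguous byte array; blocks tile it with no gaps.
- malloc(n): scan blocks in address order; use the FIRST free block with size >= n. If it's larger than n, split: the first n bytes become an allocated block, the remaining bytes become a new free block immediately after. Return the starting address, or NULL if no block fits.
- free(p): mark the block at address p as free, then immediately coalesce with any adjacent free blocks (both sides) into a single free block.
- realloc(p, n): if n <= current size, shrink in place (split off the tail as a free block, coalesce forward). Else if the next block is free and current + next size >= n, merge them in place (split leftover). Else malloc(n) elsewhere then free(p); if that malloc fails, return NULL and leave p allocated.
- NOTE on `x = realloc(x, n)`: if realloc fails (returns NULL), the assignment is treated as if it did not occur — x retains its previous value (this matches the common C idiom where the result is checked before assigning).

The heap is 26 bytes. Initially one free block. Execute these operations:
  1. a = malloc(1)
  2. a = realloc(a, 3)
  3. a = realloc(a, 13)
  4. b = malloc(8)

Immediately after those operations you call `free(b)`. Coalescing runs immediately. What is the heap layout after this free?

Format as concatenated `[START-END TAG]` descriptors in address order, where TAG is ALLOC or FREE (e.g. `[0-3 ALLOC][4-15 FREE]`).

Op 1: a = malloc(1) -> a = 0; heap: [0-0 ALLOC][1-25 FREE]
Op 2: a = realloc(a, 3) -> a = 0; heap: [0-2 ALLOC][3-25 FREE]
Op 3: a = realloc(a, 13) -> a = 0; heap: [0-12 ALLOC][13-25 FREE]
Op 4: b = malloc(8) -> b = 13; heap: [0-12 ALLOC][13-20 ALLOC][21-25 FREE]
free(b): b = 13 -> block [13-20 ALLOC]; mark free, coalesce with adjacent free neighbors -> [0-12 ALLOC][13-25 FREE]

Answer: [0-12 ALLOC][13-25 FREE]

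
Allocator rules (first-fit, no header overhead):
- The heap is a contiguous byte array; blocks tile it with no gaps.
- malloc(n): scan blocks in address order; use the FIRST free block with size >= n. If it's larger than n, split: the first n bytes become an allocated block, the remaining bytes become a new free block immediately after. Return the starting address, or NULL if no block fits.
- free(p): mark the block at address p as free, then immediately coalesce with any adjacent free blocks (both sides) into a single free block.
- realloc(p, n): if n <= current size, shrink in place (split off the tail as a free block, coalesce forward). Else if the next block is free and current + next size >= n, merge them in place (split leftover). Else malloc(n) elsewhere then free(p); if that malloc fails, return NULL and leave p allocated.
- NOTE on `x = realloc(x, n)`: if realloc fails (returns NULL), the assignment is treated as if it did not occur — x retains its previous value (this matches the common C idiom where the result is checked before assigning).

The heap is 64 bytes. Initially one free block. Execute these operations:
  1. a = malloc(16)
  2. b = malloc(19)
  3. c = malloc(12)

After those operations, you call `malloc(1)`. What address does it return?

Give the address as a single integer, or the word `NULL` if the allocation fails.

Op 1: a = malloc(16) -> a = 0; heap: [0-15 ALLOC][16-63 FREE]
Op 2: b = malloc(19) -> b = 16; heap: [0-15 ALLOC][16-34 ALLOC][35-63 FREE]
Op 3: c = malloc(12) -> c = 35; heap: [0-15 ALLOC][16-34 ALLOC][35-46 ALLOC][47-63 FREE]
malloc(1): first-fit scan over [0-15 ALLOC][16-34 ALLOC][35-46 ALLOC][47-63 FREE] -> 47

Answer: 47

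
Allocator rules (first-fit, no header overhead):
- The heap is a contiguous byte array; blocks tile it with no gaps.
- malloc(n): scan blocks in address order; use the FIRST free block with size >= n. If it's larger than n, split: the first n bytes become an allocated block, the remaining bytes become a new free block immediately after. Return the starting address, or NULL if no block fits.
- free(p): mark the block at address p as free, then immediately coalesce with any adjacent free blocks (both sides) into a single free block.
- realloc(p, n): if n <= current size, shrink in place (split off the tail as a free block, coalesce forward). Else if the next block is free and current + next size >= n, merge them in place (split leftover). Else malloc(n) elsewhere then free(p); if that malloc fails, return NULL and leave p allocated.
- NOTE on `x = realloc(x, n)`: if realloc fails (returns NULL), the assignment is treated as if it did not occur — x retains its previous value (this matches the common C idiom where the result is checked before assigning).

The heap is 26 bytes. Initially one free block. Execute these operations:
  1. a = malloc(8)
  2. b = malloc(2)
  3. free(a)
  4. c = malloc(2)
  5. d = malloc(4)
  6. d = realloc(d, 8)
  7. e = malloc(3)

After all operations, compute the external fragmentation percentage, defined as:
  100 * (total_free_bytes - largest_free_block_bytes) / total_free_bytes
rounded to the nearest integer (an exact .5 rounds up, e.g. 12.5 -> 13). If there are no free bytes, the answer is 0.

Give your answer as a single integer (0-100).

Answer: 27

Derivation:
Op 1: a = malloc(8) -> a = 0; heap: [0-7 ALLOC][8-25 FREE]
Op 2: b = malloc(2) -> b = 8; heap: [0-7 ALLOC][8-9 ALLOC][10-25 FREE]
Op 3: free(a) -> (freed a); heap: [0-7 FREE][8-9 ALLOC][10-25 FREE]
Op 4: c = malloc(2) -> c = 0; heap: [0-1 ALLOC][2-7 FREE][8-9 ALLOC][10-25 FREE]
Op 5: d = malloc(4) -> d = 2; heap: [0-1 ALLOC][2-5 ALLOC][6-7 FREE][8-9 ALLOC][10-25 FREE]
Op 6: d = realloc(d, 8) -> d = 10; heap: [0-1 ALLOC][2-7 FREE][8-9 ALLOC][10-17 ALLOC][18-25 FREE]
Op 7: e = malloc(3) -> e = 2; heap: [0-1 ALLOC][2-4 ALLOC][5-7 FREE][8-9 ALLOC][10-17 ALLOC][18-25 FREE]
Free blocks: [3 8] total_free=11 largest=8 -> 100*(11-8)/11 = 300/11 ≈ 27.273 -> rounds to 27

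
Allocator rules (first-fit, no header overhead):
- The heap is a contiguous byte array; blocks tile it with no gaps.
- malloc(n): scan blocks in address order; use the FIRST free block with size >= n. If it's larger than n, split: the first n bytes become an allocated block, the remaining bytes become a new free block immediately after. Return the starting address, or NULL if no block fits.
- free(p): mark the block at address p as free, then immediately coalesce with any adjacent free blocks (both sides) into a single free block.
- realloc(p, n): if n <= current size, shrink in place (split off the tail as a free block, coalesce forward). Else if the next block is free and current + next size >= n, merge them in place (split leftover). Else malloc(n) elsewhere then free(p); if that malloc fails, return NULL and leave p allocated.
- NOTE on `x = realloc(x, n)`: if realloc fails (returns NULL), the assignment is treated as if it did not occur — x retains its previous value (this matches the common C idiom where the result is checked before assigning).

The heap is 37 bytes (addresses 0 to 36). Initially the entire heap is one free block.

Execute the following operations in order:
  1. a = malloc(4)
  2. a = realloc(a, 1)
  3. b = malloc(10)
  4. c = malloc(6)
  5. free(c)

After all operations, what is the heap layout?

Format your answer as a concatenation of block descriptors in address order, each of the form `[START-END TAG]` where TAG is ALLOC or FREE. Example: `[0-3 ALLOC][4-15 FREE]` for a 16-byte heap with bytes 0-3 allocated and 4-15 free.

Answer: [0-0 ALLOC][1-10 ALLOC][11-36 FREE]

Derivation:
Op 1: a = malloc(4) -> a = 0; heap: [0-3 ALLOC][4-36 FREE]
Op 2: a = realloc(a, 1) -> a = 0; heap: [0-0 ALLOC][1-36 FREE]
Op 3: b = malloc(10) -> b = 1; heap: [0-0 ALLOC][1-10 ALLOC][11-36 FREE]
Op 4: c = malloc(6) -> c = 11; heap: [0-0 ALLOC][1-10 ALLOC][11-16 ALLOC][17-36 FREE]
Op 5: free(c) -> (freed c); heap: [0-0 ALLOC][1-10 ALLOC][11-36 FREE]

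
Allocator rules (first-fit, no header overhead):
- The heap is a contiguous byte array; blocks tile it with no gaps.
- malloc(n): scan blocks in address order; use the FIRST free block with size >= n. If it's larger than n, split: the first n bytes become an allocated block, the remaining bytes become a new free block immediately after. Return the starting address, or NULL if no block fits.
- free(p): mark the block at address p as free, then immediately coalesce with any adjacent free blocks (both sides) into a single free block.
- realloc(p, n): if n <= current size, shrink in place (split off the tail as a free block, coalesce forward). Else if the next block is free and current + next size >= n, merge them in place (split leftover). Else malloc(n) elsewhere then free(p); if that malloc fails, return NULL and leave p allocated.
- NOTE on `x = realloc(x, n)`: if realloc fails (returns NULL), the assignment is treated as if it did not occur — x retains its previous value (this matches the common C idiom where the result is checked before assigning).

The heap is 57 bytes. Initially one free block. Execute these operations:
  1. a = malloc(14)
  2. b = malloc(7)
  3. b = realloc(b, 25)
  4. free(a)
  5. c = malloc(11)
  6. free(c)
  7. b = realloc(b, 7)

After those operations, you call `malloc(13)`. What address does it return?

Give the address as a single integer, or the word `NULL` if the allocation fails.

Op 1: a = malloc(14) -> a = 0; heap: [0-13 ALLOC][14-56 FREE]
Op 2: b = malloc(7) -> b = 14; heap: [0-13 ALLOC][14-20 ALLOC][21-56 FREE]
Op 3: b = realloc(b, 25) -> b = 14; heap: [0-13 ALLOC][14-38 ALLOC][39-56 FREE]
Op 4: free(a) -> (freed a); heap: [0-13 FREE][14-38 ALLOC][39-56 FREE]
Op 5: c = malloc(11) -> c = 0; heap: [0-10 ALLOC][11-13 FREE][14-38 ALLOC][39-56 FREE]
Op 6: free(c) -> (freed c); heap: [0-13 FREE][14-38 ALLOC][39-56 FREE]
Op 7: b = realloc(b, 7) -> b = 14; heap: [0-13 FREE][14-20 ALLOC][21-56 FREE]
malloc(13): first-fit scan over [0-13 FREE][14-20 ALLOC][21-56 FREE] -> 0

Answer: 0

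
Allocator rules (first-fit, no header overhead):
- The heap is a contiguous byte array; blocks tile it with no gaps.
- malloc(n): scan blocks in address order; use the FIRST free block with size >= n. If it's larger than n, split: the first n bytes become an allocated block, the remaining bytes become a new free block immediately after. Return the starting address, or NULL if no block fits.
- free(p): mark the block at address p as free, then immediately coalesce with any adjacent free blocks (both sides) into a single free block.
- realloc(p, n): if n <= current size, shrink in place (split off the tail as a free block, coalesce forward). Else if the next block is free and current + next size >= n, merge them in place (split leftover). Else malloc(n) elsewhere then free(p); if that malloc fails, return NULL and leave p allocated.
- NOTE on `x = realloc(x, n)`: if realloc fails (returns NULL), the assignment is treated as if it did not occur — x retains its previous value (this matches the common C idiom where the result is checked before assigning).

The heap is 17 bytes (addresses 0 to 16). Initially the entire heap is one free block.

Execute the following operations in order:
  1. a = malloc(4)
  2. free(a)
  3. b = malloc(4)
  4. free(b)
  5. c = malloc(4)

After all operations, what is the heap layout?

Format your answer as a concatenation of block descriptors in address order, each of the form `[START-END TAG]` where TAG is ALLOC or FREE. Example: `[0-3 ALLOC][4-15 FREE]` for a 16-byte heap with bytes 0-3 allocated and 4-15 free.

Op 1: a = malloc(4) -> a = 0; heap: [0-3 ALLOC][4-16 FREE]
Op 2: free(a) -> (freed a); heap: [0-16 FREE]
Op 3: b = malloc(4) -> b = 0; heap: [0-3 ALLOC][4-16 FREE]
Op 4: free(b) -> (freed b); heap: [0-16 FREE]
Op 5: c = malloc(4) -> c = 0; heap: [0-3 ALLOC][4-16 FREE]

Answer: [0-3 ALLOC][4-16 FREE]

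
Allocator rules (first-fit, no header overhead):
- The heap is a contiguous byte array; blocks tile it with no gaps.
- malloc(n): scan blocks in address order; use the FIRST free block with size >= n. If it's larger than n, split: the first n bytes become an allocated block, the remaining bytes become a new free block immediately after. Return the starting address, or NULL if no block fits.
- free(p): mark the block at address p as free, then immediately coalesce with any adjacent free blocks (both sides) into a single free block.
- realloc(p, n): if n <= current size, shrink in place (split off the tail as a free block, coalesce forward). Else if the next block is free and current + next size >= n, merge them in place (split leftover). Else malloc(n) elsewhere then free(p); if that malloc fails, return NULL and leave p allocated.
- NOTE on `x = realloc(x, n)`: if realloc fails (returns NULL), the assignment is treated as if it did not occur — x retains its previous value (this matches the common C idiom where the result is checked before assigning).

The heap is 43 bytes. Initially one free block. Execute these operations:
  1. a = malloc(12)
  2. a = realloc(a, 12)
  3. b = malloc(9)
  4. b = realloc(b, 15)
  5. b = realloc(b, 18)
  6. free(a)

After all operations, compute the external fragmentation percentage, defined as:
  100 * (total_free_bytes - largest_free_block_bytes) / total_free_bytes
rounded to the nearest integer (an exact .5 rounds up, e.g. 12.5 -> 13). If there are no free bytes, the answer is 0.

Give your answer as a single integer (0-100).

Answer: 48

Derivation:
Op 1: a = malloc(12) -> a = 0; heap: [0-11 ALLOC][12-42 FREE]
Op 2: a = realloc(a, 12) -> a = 0; heap: [0-11 ALLOC][12-42 FREE]
Op 3: b = malloc(9) -> b = 12; heap: [0-11 ALLOC][12-20 ALLOC][21-42 FREE]
Op 4: b = realloc(b, 15) -> b = 12; heap: [0-11 ALLOC][12-26 ALLOC][27-42 FREE]
Op 5: b = realloc(b, 18) -> b = 12; heap: [0-11 ALLOC][12-29 ALLOC][30-42 FREE]
Op 6: free(a) -> (freed a); heap: [0-11 FREE][12-29 ALLOC][30-42 FREE]
Free blocks: [12 13] total_free=25 largest=13 -> 100*(25-13)/25 = 1200/25 = 48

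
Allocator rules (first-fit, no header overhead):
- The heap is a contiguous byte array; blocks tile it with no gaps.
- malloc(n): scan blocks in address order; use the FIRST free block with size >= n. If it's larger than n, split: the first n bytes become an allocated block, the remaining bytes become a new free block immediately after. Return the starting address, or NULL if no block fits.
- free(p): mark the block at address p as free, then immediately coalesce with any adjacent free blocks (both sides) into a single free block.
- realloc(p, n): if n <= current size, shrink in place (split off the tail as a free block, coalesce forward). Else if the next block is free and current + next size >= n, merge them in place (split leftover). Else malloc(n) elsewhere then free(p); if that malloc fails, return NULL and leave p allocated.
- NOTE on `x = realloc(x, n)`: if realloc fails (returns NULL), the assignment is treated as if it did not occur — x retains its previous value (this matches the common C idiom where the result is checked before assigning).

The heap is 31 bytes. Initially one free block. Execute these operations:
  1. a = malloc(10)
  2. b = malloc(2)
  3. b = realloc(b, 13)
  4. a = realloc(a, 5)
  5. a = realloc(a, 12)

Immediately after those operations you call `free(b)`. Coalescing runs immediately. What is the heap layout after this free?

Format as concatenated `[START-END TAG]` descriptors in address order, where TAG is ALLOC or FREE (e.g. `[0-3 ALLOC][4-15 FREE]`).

Op 1: a = malloc(10) -> a = 0; heap: [0-9 ALLOC][10-30 FREE]
Op 2: b = malloc(2) -> b = 10; heap: [0-9 ALLOC][10-11 ALLOC][12-30 FREE]
Op 3: b = realloc(b, 13) -> b = 10; heap: [0-9 ALLOC][10-22 ALLOC][23-30 FREE]
Op 4: a = realloc(a, 5) -> a = 0; heap: [0-4 ALLOC][5-9 FREE][10-22 ALLOC][23-30 FREE]
Op 5: a = realloc(a, 12) -> NULL (a unchanged); heap: [0-4 ALLOC][5-9 FREE][10-22 ALLOC][23-30 FREE]
free(b): b = 10 -> block [10-22 ALLOC]; mark free, coalesce with adjacent free neighbors -> [0-4 ALLOC][5-30 FREE]

Answer: [0-4 ALLOC][5-30 FREE]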